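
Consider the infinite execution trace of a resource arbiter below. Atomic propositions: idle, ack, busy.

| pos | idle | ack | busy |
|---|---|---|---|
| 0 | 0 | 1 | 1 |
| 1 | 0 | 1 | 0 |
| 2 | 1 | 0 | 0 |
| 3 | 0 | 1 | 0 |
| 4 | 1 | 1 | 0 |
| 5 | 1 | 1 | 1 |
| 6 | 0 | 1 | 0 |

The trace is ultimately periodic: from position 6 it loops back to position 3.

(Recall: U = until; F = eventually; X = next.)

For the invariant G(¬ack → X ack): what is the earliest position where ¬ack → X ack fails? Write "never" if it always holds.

never

¬ack → X ack holds at every position 0..6, and those are all the positions the trace ever visits, so the invariant G(¬ack → X ack) is never violated.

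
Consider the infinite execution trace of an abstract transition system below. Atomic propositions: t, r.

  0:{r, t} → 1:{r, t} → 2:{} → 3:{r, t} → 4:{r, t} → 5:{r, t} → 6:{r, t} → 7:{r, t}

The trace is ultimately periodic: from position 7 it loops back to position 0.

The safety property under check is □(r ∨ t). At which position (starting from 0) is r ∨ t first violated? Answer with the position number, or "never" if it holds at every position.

Check r ∨ t at each position in order: 0 ✓, 1 ✓.
At position 2 the labels are {}, so r ∨ t is false there. This is the first violation.

2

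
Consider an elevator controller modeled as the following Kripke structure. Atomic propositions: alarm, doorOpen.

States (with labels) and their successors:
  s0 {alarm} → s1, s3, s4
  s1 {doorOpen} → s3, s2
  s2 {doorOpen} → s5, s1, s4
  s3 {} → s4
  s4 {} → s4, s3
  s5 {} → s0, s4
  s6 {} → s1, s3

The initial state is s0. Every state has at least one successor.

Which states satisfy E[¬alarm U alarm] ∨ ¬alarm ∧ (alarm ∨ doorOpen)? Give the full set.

States satisfying ¬alarm: {s1, s2, s3, s4, s5, s6}.
States satisfying alarm: {s0}.
States satisfying E[¬alarm U alarm]: {s0, s1, s2, s5, s6}.
States satisfying alarm ∨ doorOpen: {s0, s1, s2}.
States satisfying ¬alarm ∧ (alarm ∨ doorOpen): {s1, s2}.
States satisfying E[¬alarm U alarm] ∨ ¬alarm ∧ (alarm ∨ doorOpen): {s0, s1, s2, s5, s6}.

{s0, s1, s2, s5, s6}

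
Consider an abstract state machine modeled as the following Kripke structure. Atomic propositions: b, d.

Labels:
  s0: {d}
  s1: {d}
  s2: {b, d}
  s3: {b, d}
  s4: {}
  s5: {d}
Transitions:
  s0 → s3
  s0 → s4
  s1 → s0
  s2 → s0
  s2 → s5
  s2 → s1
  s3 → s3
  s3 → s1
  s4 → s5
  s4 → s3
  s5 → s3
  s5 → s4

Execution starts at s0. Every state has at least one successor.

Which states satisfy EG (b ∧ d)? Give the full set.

States satisfying b ∧ d: {s2, s3}.
States satisfying EG (b ∧ d): {s3}.

{s3}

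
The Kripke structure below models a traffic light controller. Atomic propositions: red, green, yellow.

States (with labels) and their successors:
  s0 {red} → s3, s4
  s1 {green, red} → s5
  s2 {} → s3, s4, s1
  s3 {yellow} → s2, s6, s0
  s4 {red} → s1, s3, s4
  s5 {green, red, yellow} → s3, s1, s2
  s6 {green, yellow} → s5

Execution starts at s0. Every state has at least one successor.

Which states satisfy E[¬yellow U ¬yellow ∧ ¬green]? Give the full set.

States satisfying ¬yellow: {s0, s1, s2, s4}.
States satisfying ¬yellow ∧ ¬green: {s0, s2, s4}.
States satisfying E[¬yellow U ¬yellow ∧ ¬green]: {s0, s2, s4}.

{s0, s2, s4}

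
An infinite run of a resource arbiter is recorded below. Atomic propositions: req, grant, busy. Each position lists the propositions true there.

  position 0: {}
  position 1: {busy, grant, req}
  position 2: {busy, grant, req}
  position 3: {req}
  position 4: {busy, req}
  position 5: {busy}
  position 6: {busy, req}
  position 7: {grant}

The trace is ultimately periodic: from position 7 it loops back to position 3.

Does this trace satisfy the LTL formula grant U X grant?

Satisfied

Walking from position 0: X grant first holds at position 0, and grant holds at every earlier position along the way, so grant U X grant holds.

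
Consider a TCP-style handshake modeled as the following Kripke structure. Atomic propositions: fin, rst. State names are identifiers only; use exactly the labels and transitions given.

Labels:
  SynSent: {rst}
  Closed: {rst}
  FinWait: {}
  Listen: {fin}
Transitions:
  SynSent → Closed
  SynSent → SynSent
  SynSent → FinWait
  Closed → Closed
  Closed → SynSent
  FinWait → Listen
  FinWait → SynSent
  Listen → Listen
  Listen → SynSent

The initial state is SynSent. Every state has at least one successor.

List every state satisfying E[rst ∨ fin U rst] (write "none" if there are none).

States satisfying rst ∨ fin: {SynSent, Closed, Listen}.
States satisfying rst: {SynSent, Closed}.
States satisfying E[rst ∨ fin U rst]: {SynSent, Closed, Listen}.

{SynSent, Closed, Listen}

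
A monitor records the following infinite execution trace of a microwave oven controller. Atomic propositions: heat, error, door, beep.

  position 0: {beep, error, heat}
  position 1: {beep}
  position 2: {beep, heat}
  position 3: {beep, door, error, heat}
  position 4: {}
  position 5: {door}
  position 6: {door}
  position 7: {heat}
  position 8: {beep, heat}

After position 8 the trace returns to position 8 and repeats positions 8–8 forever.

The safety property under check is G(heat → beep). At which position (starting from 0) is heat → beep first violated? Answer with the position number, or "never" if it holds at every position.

7

Check heat → beep at each position in order: 0 ✓, 1 ✓, 2 ✓, 3 ✓, 4 ✓, 5 ✓, 6 ✓.
At position 7 the labels are {heat}, so heat → beep is false there. This is the first violation.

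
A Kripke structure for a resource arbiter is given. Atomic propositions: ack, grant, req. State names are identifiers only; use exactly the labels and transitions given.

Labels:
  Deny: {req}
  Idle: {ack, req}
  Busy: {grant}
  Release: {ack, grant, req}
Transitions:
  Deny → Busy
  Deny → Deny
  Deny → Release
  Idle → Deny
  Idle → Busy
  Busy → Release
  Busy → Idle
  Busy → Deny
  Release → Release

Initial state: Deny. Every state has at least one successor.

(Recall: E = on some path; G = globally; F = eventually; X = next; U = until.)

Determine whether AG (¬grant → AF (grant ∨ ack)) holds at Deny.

States satisfying ¬grant → AF (grant ∨ ack): {Idle, Busy, Release}.
States satisfying AG (¬grant → AF (grant ∨ ack)): {Release}.
Deny is reachable from Deny and violates ¬grant → AF (grant ∨ ack), so AG fails at Deny.
Deny ∉ Sat(AG (¬grant → AF (grant ∨ ack))).

Violated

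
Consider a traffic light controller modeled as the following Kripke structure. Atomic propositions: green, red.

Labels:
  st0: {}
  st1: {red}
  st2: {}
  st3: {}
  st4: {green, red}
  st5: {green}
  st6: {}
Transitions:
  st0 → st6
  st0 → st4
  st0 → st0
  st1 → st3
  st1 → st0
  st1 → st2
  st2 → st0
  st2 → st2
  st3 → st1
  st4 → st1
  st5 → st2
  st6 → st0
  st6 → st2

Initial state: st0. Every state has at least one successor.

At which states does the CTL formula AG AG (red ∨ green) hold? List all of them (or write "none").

States satisfying AG (red ∨ green): ∅.
States satisfying AG AG (red ∨ green): ∅.

none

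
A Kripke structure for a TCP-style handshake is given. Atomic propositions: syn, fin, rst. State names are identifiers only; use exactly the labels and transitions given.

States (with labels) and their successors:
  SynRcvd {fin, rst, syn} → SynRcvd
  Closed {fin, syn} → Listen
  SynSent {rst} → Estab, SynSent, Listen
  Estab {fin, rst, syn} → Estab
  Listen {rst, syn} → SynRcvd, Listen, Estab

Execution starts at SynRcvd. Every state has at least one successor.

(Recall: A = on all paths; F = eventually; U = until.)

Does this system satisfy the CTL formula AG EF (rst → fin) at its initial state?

States satisfying EF (rst → fin): {SynRcvd, Closed, SynSent, Estab, Listen}.
States satisfying AG EF (rst → fin): {SynRcvd, Closed, SynSent, Estab, Listen}.
Every state reachable from SynRcvd satisfies EF (rst → fin).
SynRcvd ∈ Sat(AG EF (rst → fin)).

Satisfied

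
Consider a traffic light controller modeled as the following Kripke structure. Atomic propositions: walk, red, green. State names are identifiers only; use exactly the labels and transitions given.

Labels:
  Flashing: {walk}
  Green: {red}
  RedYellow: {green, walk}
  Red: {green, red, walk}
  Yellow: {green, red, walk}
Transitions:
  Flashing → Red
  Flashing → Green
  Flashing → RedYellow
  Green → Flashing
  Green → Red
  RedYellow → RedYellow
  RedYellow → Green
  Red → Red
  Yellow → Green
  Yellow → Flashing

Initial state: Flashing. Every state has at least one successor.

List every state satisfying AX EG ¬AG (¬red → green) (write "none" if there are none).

States satisfying EG ¬AG (¬red → green): {Flashing, Green, RedYellow, Yellow}.
States satisfying AX EG ¬AG (¬red → green): {RedYellow, Yellow}.

{RedYellow, Yellow}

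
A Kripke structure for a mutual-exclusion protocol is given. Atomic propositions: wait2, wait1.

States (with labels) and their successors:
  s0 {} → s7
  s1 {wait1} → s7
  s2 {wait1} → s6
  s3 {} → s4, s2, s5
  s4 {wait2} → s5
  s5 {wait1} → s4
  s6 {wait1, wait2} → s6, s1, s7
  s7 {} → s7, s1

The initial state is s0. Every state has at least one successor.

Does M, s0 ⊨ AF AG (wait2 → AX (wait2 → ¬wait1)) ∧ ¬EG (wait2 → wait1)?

States satisfying AG (wait2 → AX (wait2 → ¬wait1)): {s0, s1, s4, s5, s7}.
States satisfying AF AG (wait2 → AX (wait2 → ¬wait1)): {s0, s1, s4, s5, s7}.
States satisfying wait2 → wait1: {s0, s1, s2, s3, s5, s6, s7}.
States satisfying EG (wait2 → wait1): {s0, s1, s2, s3, s6, s7}.
States satisfying ¬EG (wait2 → wait1): {s4, s5}.
States satisfying AF AG (wait2 → AX (wait2 → ¬wait1)) ∧ ¬EG (wait2 → wait1): {s4, s5}.
s0 ∉ Sat(AF AG (wait2 → AX (wait2 → ¬wait1)) ∧ ¬EG (wait2 → wait1)).

Violated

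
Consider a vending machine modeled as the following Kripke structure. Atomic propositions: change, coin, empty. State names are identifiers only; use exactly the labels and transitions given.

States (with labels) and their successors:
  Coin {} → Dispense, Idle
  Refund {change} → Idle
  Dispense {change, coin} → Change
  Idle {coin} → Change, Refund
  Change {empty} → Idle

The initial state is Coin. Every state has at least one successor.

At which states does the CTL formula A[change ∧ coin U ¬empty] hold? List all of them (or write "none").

{Coin, Refund, Dispense, Idle}

States satisfying change ∧ coin: {Dispense}.
States satisfying ¬empty: {Coin, Refund, Dispense, Idle}.
States satisfying A[change ∧ coin U ¬empty]: {Coin, Refund, Dispense, Idle}.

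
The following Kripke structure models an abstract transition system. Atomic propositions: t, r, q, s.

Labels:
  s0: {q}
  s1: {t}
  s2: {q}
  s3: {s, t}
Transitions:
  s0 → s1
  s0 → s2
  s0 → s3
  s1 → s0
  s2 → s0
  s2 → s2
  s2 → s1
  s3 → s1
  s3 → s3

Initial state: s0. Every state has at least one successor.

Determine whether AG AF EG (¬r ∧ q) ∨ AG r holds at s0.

Does not hold

States satisfying AF EG (¬r ∧ q): {s0, s1, s2}.
States satisfying AG AF EG (¬r ∧ q): ∅.
States satisfying r: ∅.
States satisfying AG r: ∅.
States satisfying AG AF EG (¬r ∧ q) ∨ AG r: ∅.
s0 ∉ Sat(AG AF EG (¬r ∧ q) ∨ AG r).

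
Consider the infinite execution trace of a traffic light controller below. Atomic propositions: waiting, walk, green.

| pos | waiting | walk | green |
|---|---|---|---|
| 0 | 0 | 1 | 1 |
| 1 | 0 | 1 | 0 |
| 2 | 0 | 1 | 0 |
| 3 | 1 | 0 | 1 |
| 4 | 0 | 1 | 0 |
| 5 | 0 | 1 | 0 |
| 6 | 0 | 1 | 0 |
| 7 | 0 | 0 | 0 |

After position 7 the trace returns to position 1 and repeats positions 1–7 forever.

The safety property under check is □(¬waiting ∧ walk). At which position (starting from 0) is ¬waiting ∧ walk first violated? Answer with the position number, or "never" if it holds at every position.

Check ¬waiting ∧ walk at each position in order: 0 ✓, 1 ✓, 2 ✓.
At position 3 the labels are {green, waiting}, so ¬waiting ∧ walk is false there. This is the first violation.

3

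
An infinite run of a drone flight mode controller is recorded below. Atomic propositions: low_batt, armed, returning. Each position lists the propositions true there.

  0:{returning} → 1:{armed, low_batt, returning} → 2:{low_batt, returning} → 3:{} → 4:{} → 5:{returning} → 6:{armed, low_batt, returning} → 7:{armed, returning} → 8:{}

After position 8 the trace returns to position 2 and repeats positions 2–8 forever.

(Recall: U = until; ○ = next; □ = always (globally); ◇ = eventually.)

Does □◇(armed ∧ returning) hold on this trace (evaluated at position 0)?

◇(armed ∧ returning) holds at every position 0..8, and those are all positions ever visited, so □◇(armed ∧ returning) holds.

Yes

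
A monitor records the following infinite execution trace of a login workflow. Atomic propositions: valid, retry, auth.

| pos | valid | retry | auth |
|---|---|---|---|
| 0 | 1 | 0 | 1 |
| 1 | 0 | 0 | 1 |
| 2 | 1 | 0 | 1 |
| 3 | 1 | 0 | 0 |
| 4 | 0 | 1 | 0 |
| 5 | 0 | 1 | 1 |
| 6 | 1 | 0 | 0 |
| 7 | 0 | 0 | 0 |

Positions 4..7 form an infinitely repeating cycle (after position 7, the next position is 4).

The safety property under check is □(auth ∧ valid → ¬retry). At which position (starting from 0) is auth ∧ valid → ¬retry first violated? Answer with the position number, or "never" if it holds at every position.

auth ∧ valid → ¬retry holds at every position 0..7, and those are all the positions the trace ever visits, so the invariant □(auth ∧ valid → ¬retry) is never violated.

never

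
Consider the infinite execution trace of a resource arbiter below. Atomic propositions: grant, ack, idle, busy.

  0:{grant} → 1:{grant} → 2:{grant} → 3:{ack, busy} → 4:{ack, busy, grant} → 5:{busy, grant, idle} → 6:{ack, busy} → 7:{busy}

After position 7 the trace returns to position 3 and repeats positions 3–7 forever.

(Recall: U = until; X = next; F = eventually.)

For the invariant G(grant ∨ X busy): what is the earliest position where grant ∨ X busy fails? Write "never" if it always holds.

never

grant ∨ X busy holds at every position 0..7, and those are all the positions the trace ever visits, so the invariant G(grant ∨ X busy) is never violated.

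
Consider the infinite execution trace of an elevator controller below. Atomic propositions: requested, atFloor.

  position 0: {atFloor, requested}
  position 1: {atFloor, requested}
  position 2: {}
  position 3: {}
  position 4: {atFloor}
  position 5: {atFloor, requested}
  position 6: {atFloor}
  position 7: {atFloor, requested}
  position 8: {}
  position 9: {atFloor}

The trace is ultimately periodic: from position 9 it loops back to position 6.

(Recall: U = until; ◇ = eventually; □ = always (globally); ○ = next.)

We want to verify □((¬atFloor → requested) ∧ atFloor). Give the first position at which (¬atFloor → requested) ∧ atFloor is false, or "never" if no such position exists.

2

Check (¬atFloor → requested) ∧ atFloor at each position in order: 0 ✓, 1 ✓.
At position 2 the labels are {}, so (¬atFloor → requested) ∧ atFloor is false there. This is the first violation.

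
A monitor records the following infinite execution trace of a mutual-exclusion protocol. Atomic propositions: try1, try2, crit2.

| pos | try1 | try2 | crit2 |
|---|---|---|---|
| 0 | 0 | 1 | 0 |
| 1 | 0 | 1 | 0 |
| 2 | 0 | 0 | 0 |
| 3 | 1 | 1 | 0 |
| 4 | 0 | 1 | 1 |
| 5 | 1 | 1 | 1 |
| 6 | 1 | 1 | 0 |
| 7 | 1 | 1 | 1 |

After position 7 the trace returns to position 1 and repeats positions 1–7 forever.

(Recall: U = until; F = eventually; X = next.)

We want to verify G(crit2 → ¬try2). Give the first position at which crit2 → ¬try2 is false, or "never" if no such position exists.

Check crit2 → ¬try2 at each position in order: 0 ✓, 1 ✓, 2 ✓, 3 ✓.
At position 4 the labels are {crit2, try2}, so crit2 → ¬try2 is false there. This is the first violation.

4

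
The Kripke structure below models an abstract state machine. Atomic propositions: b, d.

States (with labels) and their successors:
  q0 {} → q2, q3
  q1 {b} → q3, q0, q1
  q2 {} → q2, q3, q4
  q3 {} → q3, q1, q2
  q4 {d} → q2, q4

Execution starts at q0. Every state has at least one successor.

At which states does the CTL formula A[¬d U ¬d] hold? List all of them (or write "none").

States satisfying ¬d: {q0, q1, q2, q3}.
States satisfying A[¬d U ¬d]: {q0, q1, q2, q3}.

{q0, q1, q2, q3}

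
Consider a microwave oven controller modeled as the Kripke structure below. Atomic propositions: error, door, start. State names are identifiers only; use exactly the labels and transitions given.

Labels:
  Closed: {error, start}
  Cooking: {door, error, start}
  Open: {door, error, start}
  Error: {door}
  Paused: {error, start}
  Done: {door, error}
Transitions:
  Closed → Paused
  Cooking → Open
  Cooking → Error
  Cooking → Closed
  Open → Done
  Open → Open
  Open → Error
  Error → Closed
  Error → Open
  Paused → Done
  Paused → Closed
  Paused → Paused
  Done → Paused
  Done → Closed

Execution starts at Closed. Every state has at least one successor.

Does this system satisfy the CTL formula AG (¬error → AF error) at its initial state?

States satisfying ¬error → AF error: {Closed, Cooking, Open, Error, Paused, Done}.
States satisfying AG (¬error → AF error): {Closed, Cooking, Open, Error, Paused, Done}.
Every state reachable from Closed satisfies ¬error → AF error.
Closed ∈ Sat(AG (¬error → AF error)).

Yes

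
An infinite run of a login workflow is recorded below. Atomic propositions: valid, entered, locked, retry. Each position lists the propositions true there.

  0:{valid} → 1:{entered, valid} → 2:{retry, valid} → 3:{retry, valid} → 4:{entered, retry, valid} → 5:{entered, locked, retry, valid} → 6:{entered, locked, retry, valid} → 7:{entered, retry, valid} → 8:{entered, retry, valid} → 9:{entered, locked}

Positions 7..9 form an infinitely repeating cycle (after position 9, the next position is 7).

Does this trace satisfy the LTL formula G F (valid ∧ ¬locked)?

F (valid ∧ ¬locked) holds at every position 0..9, and those are all positions ever visited, so G F (valid ∧ ¬locked) holds.

Satisfied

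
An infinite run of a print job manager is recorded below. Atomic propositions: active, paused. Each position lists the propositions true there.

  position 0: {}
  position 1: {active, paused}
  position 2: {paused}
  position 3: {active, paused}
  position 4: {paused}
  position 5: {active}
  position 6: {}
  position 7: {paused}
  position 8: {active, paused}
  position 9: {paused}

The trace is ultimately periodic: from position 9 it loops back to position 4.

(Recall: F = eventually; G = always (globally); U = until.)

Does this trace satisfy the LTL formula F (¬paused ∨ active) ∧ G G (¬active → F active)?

Satisfied

¬paused ∨ active holds at position 0, which is reachable from 0, so F (¬paused ∨ active) holds.
G (¬active → F active) holds at every position 0..9, and those are all positions ever visited, so G G (¬active → F active) holds.
At position 0: F (¬paused ∨ active) is true; G G (¬active → F active) is true; so F (¬paused ∨ active) ∧ G G (¬active → F active) is true.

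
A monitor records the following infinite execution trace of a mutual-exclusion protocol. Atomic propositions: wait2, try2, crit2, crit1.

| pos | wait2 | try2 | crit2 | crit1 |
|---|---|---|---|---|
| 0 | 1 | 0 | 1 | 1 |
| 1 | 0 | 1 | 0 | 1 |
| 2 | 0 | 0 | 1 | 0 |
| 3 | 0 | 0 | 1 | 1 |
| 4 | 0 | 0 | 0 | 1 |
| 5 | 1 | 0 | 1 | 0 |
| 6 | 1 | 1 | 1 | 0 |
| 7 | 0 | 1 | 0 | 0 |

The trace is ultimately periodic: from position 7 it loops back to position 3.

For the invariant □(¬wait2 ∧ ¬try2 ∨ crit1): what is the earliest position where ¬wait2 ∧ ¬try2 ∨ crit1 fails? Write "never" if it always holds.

Check ¬wait2 ∧ ¬try2 ∨ crit1 at each position in order: 0 ✓, 1 ✓, 2 ✓, 3 ✓, 4 ✓.
At position 5 the labels are {crit2, wait2}, so ¬wait2 ∧ ¬try2 ∨ crit1 is false there. This is the first violation.

5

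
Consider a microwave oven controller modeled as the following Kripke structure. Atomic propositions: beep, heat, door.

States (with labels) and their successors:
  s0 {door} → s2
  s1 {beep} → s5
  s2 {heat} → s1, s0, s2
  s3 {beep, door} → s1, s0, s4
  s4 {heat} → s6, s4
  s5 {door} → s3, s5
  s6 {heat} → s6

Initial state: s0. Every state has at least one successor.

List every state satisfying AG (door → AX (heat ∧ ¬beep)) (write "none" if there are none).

{s4, s6}

States satisfying door → AX (heat ∧ ¬beep): {s0, s1, s2, s4, s6}.
States satisfying AG (door → AX (heat ∧ ¬beep)): {s4, s6}.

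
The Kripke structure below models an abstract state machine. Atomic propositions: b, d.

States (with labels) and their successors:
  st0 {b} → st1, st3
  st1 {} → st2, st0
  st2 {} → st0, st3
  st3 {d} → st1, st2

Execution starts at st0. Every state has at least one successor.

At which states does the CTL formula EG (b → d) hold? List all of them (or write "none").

States satisfying b → d: {st1, st2, st3}.
States satisfying EG (b → d): {st1, st2, st3}.

{st1, st2, st3}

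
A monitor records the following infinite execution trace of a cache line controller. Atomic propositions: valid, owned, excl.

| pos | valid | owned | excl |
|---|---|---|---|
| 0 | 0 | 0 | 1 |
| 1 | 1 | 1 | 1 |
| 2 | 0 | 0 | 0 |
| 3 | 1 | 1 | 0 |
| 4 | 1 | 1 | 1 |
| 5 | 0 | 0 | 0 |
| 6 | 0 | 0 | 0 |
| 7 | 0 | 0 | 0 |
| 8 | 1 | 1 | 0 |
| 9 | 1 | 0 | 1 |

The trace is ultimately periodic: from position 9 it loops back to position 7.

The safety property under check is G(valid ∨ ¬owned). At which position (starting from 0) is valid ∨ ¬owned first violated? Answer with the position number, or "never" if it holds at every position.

valid ∨ ¬owned holds at every position 0..9, and those are all the positions the trace ever visits, so the invariant G(valid ∨ ¬owned) is never violated.

never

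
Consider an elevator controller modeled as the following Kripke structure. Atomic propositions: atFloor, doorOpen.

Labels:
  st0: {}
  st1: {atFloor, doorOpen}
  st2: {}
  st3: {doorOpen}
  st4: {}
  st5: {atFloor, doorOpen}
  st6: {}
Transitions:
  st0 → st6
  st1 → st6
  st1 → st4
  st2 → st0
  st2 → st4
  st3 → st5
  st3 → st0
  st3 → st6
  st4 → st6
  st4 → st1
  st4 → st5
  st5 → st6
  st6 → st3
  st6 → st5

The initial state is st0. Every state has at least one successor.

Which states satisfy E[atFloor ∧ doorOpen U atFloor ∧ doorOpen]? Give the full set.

{st1, st5}

States satisfying atFloor ∧ doorOpen: {st1, st5}.
States satisfying E[atFloor ∧ doorOpen U atFloor ∧ doorOpen]: {st1, st5}.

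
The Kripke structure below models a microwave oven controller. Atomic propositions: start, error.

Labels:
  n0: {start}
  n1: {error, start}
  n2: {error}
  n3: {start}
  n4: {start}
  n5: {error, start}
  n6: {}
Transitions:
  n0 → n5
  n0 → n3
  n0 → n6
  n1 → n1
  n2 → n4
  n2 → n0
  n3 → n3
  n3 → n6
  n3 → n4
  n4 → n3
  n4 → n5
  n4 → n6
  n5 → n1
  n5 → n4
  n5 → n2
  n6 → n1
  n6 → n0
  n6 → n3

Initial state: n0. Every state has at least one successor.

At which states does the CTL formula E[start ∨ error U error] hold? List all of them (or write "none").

{n0, n1, n2, n3, n4, n5}

States satisfying start ∨ error: {n0, n1, n2, n3, n4, n5}.
States satisfying error: {n1, n2, n5}.
States satisfying E[start ∨ error U error]: {n0, n1, n2, n3, n4, n5}.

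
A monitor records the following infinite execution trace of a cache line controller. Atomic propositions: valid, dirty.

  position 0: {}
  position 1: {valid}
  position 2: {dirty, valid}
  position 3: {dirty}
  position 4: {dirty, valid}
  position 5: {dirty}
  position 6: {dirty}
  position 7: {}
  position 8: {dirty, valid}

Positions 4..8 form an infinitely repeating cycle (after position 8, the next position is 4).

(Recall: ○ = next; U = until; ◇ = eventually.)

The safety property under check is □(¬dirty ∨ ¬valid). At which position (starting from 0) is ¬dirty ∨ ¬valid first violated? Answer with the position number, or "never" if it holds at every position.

2

Check ¬dirty ∨ ¬valid at each position in order: 0 ✓, 1 ✓.
At position 2 the labels are {dirty, valid}, so ¬dirty ∨ ¬valid is false there. This is the first violation.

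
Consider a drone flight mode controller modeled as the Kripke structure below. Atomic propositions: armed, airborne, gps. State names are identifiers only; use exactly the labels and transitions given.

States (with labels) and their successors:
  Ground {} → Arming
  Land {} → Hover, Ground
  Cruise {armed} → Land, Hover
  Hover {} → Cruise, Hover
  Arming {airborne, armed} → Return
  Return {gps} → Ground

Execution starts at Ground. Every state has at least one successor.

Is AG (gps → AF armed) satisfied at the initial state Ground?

Satisfied

States satisfying gps → AF armed: {Ground, Land, Cruise, Hover, Arming, Return}.
States satisfying AG (gps → AF armed): {Ground, Land, Cruise, Hover, Arming, Return}.
Every state reachable from Ground satisfies gps → AF armed.
Ground ∈ Sat(AG (gps → AF armed)).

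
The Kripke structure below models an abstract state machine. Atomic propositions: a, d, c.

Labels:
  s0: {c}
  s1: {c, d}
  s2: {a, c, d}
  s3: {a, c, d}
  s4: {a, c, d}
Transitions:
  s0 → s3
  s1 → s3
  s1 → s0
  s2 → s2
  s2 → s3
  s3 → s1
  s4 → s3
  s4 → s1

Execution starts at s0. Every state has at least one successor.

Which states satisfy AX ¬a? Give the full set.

{s3}

States satisfying ¬a: {s0, s1}.
States satisfying AX ¬a: {s3}.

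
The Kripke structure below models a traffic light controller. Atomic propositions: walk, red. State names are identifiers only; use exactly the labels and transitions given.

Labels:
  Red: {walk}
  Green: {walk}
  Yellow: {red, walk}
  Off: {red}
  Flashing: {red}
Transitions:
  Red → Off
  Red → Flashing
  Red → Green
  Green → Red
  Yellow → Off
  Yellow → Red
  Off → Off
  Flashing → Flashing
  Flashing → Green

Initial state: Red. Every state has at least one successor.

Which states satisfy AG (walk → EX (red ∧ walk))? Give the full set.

States satisfying walk → EX (red ∧ walk): {Off, Flashing}.
States satisfying AG (walk → EX (red ∧ walk)): {Off}.

{Off}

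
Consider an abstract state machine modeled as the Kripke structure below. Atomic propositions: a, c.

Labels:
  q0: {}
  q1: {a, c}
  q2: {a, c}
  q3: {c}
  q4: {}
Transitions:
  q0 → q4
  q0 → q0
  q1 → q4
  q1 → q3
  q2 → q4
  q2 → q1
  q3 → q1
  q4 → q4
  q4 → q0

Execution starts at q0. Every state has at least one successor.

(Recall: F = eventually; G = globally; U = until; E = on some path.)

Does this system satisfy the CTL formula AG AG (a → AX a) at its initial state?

States satisfying AG (a → AX a): {q0, q4}.
States satisfying AG AG (a → AX a): {q0, q4}.
Every state reachable from q0 satisfies AG (a → AX a).
q0 ∈ Sat(AG AG (a → AX a)).

Holds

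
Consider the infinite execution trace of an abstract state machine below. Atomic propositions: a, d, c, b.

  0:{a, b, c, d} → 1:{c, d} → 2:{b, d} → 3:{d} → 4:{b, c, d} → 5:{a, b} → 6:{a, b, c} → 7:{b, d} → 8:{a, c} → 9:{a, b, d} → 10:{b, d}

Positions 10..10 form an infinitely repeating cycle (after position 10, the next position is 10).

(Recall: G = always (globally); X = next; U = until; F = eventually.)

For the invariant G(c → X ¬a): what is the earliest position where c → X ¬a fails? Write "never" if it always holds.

4

Check c → X ¬a at each position in order: 0 ✓, 1 ✓, 2 ✓, 3 ✓.
At position 4 the labels are {b, c, d} and the next position 5 has {a, b}, so c → X ¬a is false there. This is the first violation.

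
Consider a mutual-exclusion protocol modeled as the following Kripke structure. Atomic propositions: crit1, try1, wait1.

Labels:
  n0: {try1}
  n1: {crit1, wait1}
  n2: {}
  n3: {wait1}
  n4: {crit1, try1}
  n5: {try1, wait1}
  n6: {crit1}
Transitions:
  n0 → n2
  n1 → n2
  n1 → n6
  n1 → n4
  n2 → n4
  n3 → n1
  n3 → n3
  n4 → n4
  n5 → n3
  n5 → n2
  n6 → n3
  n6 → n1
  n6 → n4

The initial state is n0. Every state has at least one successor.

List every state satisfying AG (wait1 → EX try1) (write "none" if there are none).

{n0, n2, n4}

States satisfying wait1 → EX try1: {n0, n1, n2, n4, n6}.
States satisfying AG (wait1 → EX try1): {n0, n2, n4}.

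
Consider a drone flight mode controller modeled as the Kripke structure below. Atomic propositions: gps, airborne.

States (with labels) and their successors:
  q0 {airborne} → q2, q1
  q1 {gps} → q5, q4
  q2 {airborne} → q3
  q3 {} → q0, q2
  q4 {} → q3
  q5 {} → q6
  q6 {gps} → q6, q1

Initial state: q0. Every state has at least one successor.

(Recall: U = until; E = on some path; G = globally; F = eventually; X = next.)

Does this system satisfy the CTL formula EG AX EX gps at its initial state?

States satisfying AX EX gps: {q5}.
States satisfying EG AX EX gps: ∅.
No suitable path/successor from q0 witnesses the formula.
q0 ∉ Sat(EG AX EX gps).

Violated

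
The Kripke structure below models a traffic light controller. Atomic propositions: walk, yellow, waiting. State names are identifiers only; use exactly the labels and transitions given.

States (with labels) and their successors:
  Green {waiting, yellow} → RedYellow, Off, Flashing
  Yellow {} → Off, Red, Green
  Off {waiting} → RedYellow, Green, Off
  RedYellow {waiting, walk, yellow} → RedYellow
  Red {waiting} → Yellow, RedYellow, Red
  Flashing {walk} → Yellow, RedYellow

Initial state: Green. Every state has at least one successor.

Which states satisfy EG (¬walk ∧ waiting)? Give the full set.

States satisfying ¬walk ∧ waiting: {Green, Off, Red}.
States satisfying EG (¬walk ∧ waiting): {Green, Off, Red}.

{Green, Off, Red}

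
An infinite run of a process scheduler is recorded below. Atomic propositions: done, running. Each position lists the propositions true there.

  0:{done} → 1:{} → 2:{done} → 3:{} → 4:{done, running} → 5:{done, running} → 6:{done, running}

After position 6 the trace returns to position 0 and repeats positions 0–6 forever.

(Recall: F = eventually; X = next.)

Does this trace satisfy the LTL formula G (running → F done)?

Holds

running → F done holds at every position 0..6, and those are all positions ever visited, so G (running → F done) holds.
Positions where running holds: 4, 5, 6.
Check F done at each: 4→ok, 5→ok, 6→ok.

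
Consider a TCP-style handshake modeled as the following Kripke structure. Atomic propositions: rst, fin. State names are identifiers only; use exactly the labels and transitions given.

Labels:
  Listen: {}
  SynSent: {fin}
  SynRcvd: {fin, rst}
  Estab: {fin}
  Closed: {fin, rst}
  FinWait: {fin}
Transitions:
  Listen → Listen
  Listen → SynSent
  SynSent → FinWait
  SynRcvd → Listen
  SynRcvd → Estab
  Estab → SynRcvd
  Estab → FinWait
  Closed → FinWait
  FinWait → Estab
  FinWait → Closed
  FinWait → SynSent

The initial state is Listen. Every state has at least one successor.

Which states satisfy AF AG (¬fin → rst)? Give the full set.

none

States satisfying AG (¬fin → rst): ∅.
States satisfying AF AG (¬fin → rst): ∅.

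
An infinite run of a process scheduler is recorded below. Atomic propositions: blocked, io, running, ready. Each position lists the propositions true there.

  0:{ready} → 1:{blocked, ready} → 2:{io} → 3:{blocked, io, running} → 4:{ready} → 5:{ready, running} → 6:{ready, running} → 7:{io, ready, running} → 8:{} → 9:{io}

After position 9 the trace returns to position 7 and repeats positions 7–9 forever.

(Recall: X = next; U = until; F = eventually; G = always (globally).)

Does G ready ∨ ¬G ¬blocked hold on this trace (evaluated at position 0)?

Yes

ready must hold at every position from 0 onward. It fails at position 2, so G ready is false.
At position 0: G ready is false; ¬G ¬blocked is true; so G ready ∨ ¬G ¬blocked is true.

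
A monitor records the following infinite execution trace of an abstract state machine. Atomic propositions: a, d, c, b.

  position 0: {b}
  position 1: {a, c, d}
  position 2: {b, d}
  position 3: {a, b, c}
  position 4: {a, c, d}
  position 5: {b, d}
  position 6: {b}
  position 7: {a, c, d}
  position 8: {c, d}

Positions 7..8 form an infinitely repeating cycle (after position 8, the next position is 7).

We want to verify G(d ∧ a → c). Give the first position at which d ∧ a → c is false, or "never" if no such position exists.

d ∧ a → c holds at every position 0..8, and those are all the positions the trace ever visits, so the invariant G(d ∧ a → c) is never violated.

never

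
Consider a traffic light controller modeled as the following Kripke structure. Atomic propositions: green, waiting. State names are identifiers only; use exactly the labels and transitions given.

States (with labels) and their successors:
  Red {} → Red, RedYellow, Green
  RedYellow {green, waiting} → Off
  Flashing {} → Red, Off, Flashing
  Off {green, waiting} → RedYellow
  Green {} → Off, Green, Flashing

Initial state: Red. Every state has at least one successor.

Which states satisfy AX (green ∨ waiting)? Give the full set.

{RedYellow, Off}

States satisfying green ∨ waiting: {RedYellow, Off}.
States satisfying AX (green ∨ waiting): {RedYellow, Off}.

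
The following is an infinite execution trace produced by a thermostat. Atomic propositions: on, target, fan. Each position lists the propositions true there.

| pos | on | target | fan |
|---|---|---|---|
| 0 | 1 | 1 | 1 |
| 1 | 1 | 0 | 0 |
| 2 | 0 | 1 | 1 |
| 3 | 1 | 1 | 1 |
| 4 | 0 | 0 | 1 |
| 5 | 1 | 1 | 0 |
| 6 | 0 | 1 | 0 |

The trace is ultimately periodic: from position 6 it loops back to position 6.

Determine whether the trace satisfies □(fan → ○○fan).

No

fan → ○○fan must hold at every position from 0 onward. It fails at position 3, so □(fan → ○○fan) is false.
Positions where fan holds: 0, 2, 3, 4.
Check ○○fan at each: 0→ok, 2→ok, 3→fails, 4→fails.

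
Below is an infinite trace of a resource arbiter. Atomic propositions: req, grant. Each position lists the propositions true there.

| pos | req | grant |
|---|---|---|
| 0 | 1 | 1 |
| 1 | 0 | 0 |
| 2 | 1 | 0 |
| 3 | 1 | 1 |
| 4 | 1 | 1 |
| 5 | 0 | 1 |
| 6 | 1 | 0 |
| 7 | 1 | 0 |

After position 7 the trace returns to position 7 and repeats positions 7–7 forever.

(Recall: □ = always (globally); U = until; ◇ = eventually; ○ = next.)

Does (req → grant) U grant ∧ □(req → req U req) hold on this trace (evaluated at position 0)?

Walking from position 0: grant first holds at position 0, and req → grant holds at every earlier position along the way, so (req → grant) U grant holds.
req → req U req holds at every position 0..7, and those are all positions ever visited, so □(req → req U req) holds.
Positions where req holds: 0, 2, 3, 4, 6, 7.
Check req U req at each: 0→ok, 2→ok, 3→ok, 4→ok, 6→ok, 7→ok.
At position 0: (req → grant) U grant is true; □(req → req U req) is true; so (req → grant) U grant ∧ □(req → req U req) is true.

Yes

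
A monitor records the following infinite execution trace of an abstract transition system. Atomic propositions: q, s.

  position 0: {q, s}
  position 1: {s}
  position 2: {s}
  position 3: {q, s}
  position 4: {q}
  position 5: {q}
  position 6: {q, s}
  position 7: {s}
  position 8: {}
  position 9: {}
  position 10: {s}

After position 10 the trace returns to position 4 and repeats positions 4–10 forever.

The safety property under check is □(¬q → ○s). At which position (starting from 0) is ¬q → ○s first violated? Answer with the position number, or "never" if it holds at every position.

7

Check ¬q → ○s at each position in order: 0 ✓, 1 ✓, 2 ✓, 3 ✓, 4 ✓, 5 ✓, 6 ✓.
At position 7 the labels are {s} and the next position 8 has {}, so ¬q → ○s is false there. This is the first violation.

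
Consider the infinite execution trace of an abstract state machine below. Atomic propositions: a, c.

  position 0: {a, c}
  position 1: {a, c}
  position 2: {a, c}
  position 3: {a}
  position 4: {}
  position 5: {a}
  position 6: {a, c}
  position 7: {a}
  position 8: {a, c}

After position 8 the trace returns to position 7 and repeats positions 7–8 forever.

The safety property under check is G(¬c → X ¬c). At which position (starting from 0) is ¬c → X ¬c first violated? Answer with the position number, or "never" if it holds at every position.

5

Check ¬c → X ¬c at each position in order: 0 ✓, 1 ✓, 2 ✓, 3 ✓, 4 ✓.
At position 5 the labels are {a} and the next position 6 has {a, c}, so ¬c → X ¬c is false there. This is the first violation.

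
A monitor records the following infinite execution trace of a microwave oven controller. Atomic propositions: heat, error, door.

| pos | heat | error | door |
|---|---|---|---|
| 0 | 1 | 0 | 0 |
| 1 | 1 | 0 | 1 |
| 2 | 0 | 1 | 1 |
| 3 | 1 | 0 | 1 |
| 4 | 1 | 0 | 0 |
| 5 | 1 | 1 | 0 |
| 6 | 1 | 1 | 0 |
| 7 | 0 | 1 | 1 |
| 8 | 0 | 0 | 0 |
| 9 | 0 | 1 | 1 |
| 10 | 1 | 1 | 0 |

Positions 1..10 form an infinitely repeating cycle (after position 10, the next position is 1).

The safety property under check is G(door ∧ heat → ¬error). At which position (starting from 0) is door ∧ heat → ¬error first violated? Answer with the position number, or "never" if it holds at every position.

never

door ∧ heat → ¬error holds at every position 0..10, and those are all the positions the trace ever visits, so the invariant G(door ∧ heat → ¬error) is never violated.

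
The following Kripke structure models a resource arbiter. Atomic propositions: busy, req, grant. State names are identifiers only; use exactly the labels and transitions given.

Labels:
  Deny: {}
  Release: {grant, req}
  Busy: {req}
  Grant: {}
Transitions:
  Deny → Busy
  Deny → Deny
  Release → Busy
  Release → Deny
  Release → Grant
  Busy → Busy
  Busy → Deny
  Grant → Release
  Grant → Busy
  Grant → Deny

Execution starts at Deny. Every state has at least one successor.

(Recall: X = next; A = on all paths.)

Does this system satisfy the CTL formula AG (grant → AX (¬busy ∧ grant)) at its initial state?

Holds

States satisfying grant → AX (¬busy ∧ grant): {Deny, Busy, Grant}.
States satisfying AG (grant → AX (¬busy ∧ grant)): {Deny, Busy}.
Every state reachable from Deny satisfies grant → AX (¬busy ∧ grant).
Deny ∈ Sat(AG (grant → AX (¬busy ∧ grant))).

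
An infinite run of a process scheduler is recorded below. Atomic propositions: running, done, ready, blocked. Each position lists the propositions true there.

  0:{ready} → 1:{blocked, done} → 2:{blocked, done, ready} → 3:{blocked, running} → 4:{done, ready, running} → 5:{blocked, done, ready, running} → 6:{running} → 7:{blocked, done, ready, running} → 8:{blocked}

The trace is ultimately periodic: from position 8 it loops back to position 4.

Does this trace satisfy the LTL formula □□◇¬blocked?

Yes

□◇¬blocked holds at every position 0..8, and those are all positions ever visited, so □□◇¬blocked holds.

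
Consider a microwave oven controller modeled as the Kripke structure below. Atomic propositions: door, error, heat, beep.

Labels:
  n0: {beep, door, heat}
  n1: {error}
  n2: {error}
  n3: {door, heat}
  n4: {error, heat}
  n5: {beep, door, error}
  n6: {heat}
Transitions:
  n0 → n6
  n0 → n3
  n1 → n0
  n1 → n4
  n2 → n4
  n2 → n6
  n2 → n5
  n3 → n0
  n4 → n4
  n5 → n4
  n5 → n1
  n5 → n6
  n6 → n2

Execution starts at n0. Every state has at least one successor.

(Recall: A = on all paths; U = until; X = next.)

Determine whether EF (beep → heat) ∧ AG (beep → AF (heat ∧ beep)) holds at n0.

States satisfying beep → heat: {n0, n1, n2, n3, n4, n6}.
States satisfying EF (beep → heat): {n0, n1, n2, n3, n4, n5, n6}.
States satisfying beep → AF (heat ∧ beep): {n0, n1, n2, n3, n4, n6}.
States satisfying AG (beep → AF (heat ∧ beep)): {n4}.
States satisfying EF (beep → heat) ∧ AG (beep → AF (heat ∧ beep)): {n4}.
n0 ∉ Sat(EF (beep → heat) ∧ AG (beep → AF (heat ∧ beep))).

No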